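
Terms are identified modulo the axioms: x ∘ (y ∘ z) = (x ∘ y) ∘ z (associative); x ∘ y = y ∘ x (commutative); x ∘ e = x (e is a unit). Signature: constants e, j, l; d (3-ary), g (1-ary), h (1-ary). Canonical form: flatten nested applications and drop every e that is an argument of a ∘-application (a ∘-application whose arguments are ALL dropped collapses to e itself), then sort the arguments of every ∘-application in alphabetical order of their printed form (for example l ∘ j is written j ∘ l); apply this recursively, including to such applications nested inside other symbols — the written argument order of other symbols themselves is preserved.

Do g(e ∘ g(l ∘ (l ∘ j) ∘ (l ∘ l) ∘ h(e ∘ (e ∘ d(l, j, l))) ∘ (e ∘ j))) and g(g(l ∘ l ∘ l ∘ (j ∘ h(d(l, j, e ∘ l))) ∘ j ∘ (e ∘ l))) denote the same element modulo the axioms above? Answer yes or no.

Left:  g(e ∘ g(l ∘ (l ∘ j) ∘ (l ∘ l) ∘ h(e ∘ (e ∘ d(l, j, l))) ∘ (e ∘ j)))
  Work inside:  e ∘ g(l ∘ (l ∘ j) ∘ (l ∘ l) ∘ h(e ∘ (e ∘ d(l, j, l))) ∘ (e ∘ j))
  Simplify inside:  g(l ∘ (l ∘ j) ∘ (l ∘ l) ∘ h(e ∘ (e ∘ d(l, j, l))) ∘ (e ∘ j))  →  g(h(d(l, j, l)) ∘ j ∘ j ∘ l ∘ l ∘ l ∘ l)
  Unit:  drop e
  Sort arguments:  g(h(d(l, j, l)) ∘ j ∘ j ∘ l ∘ l ∘ l ∘ l)
  Reassemble:  g(g(h(d(l, j, l)) ∘ j ∘ j ∘ l ∘ l ∘ l ∘ l))
Right:  g(g(l ∘ l ∘ l ∘ (j ∘ h(d(l, j, e ∘ l))) ∘ j ∘ (e ∘ l)))
  Descend into:  l ∘ l ∘ l ∘ (j ∘ h(d(l, j, e ∘ l))) ∘ j ∘ (e ∘ l)
  Merge nested applications:  l ∘ l ∘ l ∘ j ∘ h(d(l, j, e ∘ l)) ∘ j ∘ e ∘ l
  Canonicalize subterm:  h(d(l, j, e ∘ l))  →  h(d(l, j, l))
  Units out:  drop e
  Order the arguments:  h(d(l, j, l)) ∘ j ∘ j ∘ l ∘ l ∘ l ∘ l
  Rebuild:  g(g(h(d(l, j, l)) ∘ j ∘ j ∘ l ∘ l ∘ l ∘ l))

Answer: yes — both canonical forms are g(g(h(d(l, j, l)) ∘ j ∘ j ∘ l ∘ l ∘ l ∘ l))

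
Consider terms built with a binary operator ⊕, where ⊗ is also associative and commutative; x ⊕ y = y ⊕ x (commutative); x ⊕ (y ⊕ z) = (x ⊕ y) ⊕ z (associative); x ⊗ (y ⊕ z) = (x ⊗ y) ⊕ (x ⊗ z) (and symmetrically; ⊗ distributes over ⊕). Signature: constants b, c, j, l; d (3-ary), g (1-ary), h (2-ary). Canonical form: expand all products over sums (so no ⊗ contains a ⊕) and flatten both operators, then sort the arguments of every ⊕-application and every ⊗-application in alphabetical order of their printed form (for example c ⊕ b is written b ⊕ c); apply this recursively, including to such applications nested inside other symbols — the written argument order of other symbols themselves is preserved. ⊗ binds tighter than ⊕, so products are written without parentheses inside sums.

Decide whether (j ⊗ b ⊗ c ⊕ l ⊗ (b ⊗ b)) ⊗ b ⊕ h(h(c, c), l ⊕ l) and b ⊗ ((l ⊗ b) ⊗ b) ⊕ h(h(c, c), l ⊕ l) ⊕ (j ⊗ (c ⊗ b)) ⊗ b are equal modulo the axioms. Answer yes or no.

Left:  (j ⊗ b ⊗ c ⊕ l ⊗ (b ⊗ b)) ⊗ b ⊕ h(h(c, c), l ⊕ l)
  Expand:  b ⊗ b ⊗ c ⊗ j ⊕ b ⊗ b ⊗ b ⊗ l ⊕ h(h(c, c), l ⊕ l)
  Order the arguments:  b ⊗ b ⊗ b ⊗ l ⊕ b ⊗ b ⊗ c ⊗ j ⊕ h(h(c, c), l ⊕ l)
Right:  b ⊗ ((l ⊗ b) ⊗ b) ⊕ h(h(c, c), l ⊕ l) ⊕ (j ⊗ (c ⊗ b)) ⊗ b
  Un-nest:  b ⊗ b ⊗ b ⊗ l ⊕ h(h(c, c), l ⊕ l) ⊕ b ⊗ b ⊗ c ⊗ j
  Sort arguments:  b ⊗ b ⊗ b ⊗ l ⊕ b ⊗ b ⊗ c ⊗ j ⊕ h(h(c, c), l ⊕ l)

Answer: yes — both canonical forms are b ⊗ b ⊗ b ⊗ l ⊕ b ⊗ b ⊗ c ⊗ j ⊕ h(h(c, c), l ⊕ l)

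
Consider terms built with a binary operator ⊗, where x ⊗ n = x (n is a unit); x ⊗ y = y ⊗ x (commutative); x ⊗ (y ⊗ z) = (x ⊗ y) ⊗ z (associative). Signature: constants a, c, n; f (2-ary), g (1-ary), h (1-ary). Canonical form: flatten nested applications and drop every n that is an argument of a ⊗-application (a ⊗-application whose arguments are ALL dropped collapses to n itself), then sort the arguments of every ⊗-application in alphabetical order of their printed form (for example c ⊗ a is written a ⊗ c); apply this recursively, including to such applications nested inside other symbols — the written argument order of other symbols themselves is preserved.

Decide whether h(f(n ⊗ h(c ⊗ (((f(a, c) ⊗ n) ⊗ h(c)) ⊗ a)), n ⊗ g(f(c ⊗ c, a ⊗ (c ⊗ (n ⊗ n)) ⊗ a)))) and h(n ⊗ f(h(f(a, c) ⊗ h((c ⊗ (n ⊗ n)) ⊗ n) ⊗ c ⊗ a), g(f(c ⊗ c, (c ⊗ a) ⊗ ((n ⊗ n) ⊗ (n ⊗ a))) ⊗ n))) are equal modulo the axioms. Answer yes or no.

Left:  h(f(n ⊗ h(c ⊗ (((f(a, c) ⊗ n) ⊗ h(c)) ⊗ a)), n ⊗ g(f(c ⊗ c, a ⊗ (c ⊗ (n ⊗ n)) ⊗ a))))
  Work inside:  n ⊗ g(f(c ⊗ c, a ⊗ (c ⊗ (n ⊗ n)) ⊗ a))
  Inside:  g(f(c ⊗ c, a ⊗ (c ⊗ (n ⊗ n)) ⊗ a))  →  g(f(c ⊗ c, a ⊗ a ⊗ c))
  Drop the unit:  drop n
  Sort:  g(f(c ⊗ c, a ⊗ a ⊗ c))
  Reassemble:  h(f(h(a ⊗ c ⊗ f(a, c) ⊗ h(c)), g(f(c ⊗ c, a ⊗ a ⊗ c))))
Right:  h(n ⊗ f(h(f(a, c) ⊗ h((c ⊗ (n ⊗ n)) ⊗ n) ⊗ c ⊗ a), g(f(c ⊗ c, (c ⊗ a) ⊗ ((n ⊗ n) ⊗ (n ⊗ a))) ⊗ n)))
  Descend into:  n ⊗ f(h(f(a, c) ⊗ h((c ⊗ (n ⊗ n)) ⊗ n) ⊗ c ⊗ a), g(f(c ⊗ c, (c ⊗ a) ⊗ ((n ⊗ n) ⊗ (n ⊗ a))) ⊗ n))
  Simplify inside:  f(h(f(a, c) ⊗ h((c ⊗ (n ⊗ n)) ⊗ n) ⊗ c ⊗ a), g(f(c ⊗ c, (c ⊗ a) ⊗ ((n ⊗ n) ⊗ (n ⊗ a))) ⊗ n))  →  f(h(a ⊗ c ⊗ f(a, c) ⊗ h(c)), g(f(c ⊗ c, a ⊗ a ⊗ c)))
  Units out:  drop n
  Order the arguments:  f(h(a ⊗ c ⊗ f(a, c) ⊗ h(c)), g(f(c ⊗ c, a ⊗ a ⊗ c)))
  Put back:  h(f(h(a ⊗ c ⊗ f(a, c) ⊗ h(c)), g(f(c ⊗ c, a ⊗ a ⊗ c))))

Answer: yes — both canonical forms are h(f(h(a ⊗ c ⊗ f(a, c) ⊗ h(c)), g(f(c ⊗ c, a ⊗ a ⊗ c))))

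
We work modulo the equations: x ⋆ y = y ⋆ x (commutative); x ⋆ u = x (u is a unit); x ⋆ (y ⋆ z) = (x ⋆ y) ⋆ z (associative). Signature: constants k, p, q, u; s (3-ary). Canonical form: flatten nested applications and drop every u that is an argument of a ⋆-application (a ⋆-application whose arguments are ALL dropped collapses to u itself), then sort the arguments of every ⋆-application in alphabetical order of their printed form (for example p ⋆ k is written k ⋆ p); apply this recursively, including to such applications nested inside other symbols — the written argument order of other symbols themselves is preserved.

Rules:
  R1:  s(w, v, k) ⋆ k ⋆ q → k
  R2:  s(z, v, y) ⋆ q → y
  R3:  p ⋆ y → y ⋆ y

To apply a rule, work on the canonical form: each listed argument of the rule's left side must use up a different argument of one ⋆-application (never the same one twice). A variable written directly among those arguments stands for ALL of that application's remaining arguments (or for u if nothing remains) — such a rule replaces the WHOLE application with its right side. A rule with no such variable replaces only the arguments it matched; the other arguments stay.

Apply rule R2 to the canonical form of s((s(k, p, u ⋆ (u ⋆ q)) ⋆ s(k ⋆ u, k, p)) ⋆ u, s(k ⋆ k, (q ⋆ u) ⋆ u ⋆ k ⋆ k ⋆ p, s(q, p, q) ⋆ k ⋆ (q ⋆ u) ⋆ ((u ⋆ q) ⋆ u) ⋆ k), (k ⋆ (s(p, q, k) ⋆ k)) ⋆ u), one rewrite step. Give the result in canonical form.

Answer: s(s(k, k, p) ⋆ s(k, p, q), s(k ⋆ k, k ⋆ k ⋆ p ⋆ q, k ⋆ k ⋆ q ⋆ q), k ⋆ k ⋆ s(p, q, k))

Derivation:
Canonical form:  s(s(k, k, p) ⋆ s(k, p, q), s(k ⋆ k, k ⋆ k ⋆ p ⋆ q, k ⋆ k ⋆ q ⋆ q ⋆ s(q, p, q)), k ⋆ k ⋆ s(p, q, k))
R2 matches:  uses q, s(q, p, q);  v := p, y := q, z := q
Giving:  s(s(k, k, p) ⋆ s(k, p, q), s(k ⋆ k, k ⋆ k ⋆ p ⋆ q, k ⋆ k ⋆ q ⋆ q), k ⋆ k ⋆ s(p, q, k))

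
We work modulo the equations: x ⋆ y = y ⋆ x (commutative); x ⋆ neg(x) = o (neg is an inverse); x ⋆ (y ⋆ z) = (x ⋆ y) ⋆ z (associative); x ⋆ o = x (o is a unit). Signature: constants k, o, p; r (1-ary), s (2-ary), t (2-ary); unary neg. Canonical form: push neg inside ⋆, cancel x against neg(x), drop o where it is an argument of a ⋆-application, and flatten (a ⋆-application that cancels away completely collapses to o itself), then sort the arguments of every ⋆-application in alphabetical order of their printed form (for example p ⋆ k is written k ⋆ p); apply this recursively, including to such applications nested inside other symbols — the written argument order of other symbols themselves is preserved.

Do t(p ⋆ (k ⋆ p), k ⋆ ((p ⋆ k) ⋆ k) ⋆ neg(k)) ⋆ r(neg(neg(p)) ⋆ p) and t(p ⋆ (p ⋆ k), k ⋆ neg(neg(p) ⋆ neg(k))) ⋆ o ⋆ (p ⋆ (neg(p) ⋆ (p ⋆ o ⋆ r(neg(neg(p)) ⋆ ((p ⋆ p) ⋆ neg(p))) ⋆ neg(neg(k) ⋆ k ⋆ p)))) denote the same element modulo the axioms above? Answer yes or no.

Answer: yes — both canonical forms are r(p ⋆ p) ⋆ t(k ⋆ p ⋆ p, k ⋆ k ⋆ p)

Derivation:
Left:  t(p ⋆ (k ⋆ p), k ⋆ ((p ⋆ k) ⋆ k) ⋆ neg(k)) ⋆ r(neg(neg(p)) ⋆ p)
  Push neg inside:  distribute neg over ⋆ and collapse double neg
  Collect:  t(k ⋆ p ⋆ p, k ⋆ k ⋆ p) ⋆ r(p ⋆ p)
  Order the arguments:  r(p ⋆ p) ⋆ t(k ⋆ p ⋆ p, k ⋆ k ⋆ p)
Right:  t(p ⋆ (p ⋆ k), k ⋆ neg(neg(p) ⋆ neg(k))) ⋆ o ⋆ (p ⋆ (neg(p) ⋆ (p ⋆ o ⋆ r(neg(neg(p)) ⋆ ((p ⋆ p) ⋆ neg(p))) ⋆ neg(neg(k) ⋆ k ⋆ p))))
  Push neg inside:  distribute neg over ⋆ and collapse double neg
  Inverses cancel:  p cancels; k cancels
  Collect:  t(k ⋆ p ⋆ p, k ⋆ k ⋆ p) ⋆ r(p ⋆ p)
  Sort arguments:  r(p ⋆ p) ⋆ t(k ⋆ p ⋆ p, k ⋆ k ⋆ p)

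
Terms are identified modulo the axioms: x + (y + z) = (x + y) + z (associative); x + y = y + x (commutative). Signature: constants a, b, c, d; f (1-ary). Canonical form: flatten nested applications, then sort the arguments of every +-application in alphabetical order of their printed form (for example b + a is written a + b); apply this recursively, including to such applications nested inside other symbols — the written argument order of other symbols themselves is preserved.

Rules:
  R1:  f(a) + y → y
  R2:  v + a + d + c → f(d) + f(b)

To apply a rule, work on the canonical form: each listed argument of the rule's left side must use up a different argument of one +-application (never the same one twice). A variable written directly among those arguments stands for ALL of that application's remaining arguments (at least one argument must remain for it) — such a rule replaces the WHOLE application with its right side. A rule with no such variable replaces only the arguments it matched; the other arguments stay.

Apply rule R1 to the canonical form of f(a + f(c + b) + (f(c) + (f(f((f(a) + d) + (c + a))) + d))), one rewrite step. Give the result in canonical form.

Canonical form:  f(a + d + f(b + c) + f(c) + f(f(a + c + d + f(a))))
Apply R1:  consuming f(a);  y := a + c + d
The variable takes the whole remainder — replace the entire application.
Result:  f(a + d + f(b + c) + f(c) + f(f(a + c + d)))

Answer: f(a + d + f(b + c) + f(c) + f(f(a + c + d)))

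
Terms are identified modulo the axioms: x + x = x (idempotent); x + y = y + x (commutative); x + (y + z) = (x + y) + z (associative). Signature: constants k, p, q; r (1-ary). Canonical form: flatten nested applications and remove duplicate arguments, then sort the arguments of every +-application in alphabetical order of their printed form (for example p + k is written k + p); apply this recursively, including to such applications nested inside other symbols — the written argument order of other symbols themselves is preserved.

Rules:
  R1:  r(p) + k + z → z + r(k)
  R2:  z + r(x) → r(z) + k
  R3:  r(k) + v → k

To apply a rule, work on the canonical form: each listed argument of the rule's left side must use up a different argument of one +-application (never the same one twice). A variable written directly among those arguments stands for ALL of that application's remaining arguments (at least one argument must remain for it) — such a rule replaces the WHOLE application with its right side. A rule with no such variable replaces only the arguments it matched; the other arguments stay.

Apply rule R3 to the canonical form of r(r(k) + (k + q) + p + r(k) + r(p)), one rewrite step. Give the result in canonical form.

Canonical form:  r(k + p + q + r(k) + r(p))
R3 matches:  uses r(k);  v := k + p + q + r(p)
The extension variable absorbs all remaining arguments, so the whole application is rewritten.
Giving:  r(k)

Answer: r(k)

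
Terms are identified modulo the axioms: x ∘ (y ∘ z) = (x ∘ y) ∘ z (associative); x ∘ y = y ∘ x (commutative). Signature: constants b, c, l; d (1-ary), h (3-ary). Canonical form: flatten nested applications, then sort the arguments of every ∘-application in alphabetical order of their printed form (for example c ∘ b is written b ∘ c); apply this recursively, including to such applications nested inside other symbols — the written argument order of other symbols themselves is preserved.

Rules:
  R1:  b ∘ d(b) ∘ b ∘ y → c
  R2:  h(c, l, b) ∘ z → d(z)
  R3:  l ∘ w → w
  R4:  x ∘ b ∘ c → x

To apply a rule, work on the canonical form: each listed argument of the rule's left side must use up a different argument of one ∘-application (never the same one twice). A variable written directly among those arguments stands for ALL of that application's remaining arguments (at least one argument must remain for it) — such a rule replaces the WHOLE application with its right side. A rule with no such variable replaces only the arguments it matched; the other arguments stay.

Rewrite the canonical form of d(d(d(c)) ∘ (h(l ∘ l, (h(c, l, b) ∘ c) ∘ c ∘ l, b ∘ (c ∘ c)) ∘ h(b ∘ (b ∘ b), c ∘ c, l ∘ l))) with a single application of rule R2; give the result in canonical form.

Canonical form:  d(d(d(c)) ∘ h(b ∘ b ∘ b, c ∘ c, l ∘ l) ∘ h(l ∘ l, c ∘ c ∘ h(c, l, b) ∘ l, b ∘ c ∘ c))
Apply R2:  consuming h(c, l, b);  z := c ∘ c ∘ l
The extension variable absorbs all remaining arguments, so the whole application is rewritten.
Result:  d(d(d(c)) ∘ h(b ∘ b ∘ b, c ∘ c, l ∘ l) ∘ h(l ∘ l, d(c ∘ c ∘ l), b ∘ c ∘ c))

Answer: d(d(d(c)) ∘ h(b ∘ b ∘ b, c ∘ c, l ∘ l) ∘ h(l ∘ l, d(c ∘ c ∘ l), b ∘ c ∘ c))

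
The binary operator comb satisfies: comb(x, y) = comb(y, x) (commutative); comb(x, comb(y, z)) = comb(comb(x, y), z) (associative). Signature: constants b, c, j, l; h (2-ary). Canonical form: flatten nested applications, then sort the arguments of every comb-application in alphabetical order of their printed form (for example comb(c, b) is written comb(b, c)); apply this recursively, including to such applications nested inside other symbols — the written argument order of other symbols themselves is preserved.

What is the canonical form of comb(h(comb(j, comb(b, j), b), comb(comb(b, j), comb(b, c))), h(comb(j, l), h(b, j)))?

Canonicalize subterm:  h(comb(j, comb(b, j), b), comb(comb(b, j), comb(b, c)))  →  h(comb(b, b, j, j), comb(b, b, c, j))
Order the arguments:  comb(h(comb(b, b, j, j), comb(b, b, c, j)), h(comb(j, l), h(b, j)))

Answer: comb(h(comb(b, b, j, j), comb(b, b, c, j)), h(comb(j, l), h(b, j)))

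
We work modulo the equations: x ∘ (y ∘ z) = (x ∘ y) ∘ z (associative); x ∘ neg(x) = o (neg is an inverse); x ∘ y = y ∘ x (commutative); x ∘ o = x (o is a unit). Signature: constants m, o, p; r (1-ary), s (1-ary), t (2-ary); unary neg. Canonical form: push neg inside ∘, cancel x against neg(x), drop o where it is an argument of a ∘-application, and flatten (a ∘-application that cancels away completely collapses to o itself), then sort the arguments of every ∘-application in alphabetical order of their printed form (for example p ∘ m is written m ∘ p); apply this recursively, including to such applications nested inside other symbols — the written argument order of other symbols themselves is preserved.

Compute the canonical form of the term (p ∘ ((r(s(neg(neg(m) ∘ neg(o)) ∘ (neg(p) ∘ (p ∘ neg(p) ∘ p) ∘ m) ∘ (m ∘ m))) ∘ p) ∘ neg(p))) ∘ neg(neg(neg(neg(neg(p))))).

Push neg inside:  distribute neg over ∘ and collapse double neg
Cancel:  p cancels
Collect:  r(s(m ∘ m ∘ m ∘ m))

Answer: r(s(m ∘ m ∘ m ∘ m))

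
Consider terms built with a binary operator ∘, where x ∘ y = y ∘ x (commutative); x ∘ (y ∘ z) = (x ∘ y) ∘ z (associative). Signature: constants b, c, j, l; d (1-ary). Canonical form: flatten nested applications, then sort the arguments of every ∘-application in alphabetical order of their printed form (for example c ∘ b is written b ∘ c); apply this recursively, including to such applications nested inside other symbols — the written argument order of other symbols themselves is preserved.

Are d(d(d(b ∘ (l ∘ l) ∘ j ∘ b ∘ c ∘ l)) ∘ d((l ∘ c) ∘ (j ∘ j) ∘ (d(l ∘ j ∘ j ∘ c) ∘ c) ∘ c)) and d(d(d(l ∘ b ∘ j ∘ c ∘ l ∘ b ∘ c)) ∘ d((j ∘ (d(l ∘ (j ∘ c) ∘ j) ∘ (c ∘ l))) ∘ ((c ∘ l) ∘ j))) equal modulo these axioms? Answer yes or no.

Left:  d(d(d(b ∘ (l ∘ l) ∘ j ∘ b ∘ c ∘ l)) ∘ d((l ∘ c) ∘ (j ∘ j) ∘ (d(l ∘ j ∘ j ∘ c) ∘ c) ∘ c))
  Descend into:  d(d(b ∘ (l ∘ l) ∘ j ∘ b ∘ c ∘ l)) ∘ d((l ∘ c) ∘ (j ∘ j) ∘ (d(l ∘ j ∘ j ∘ c) ∘ c) ∘ c)
  Inside:  d(d(b ∘ (l ∘ l) ∘ j ∘ b ∘ c ∘ l))  →  d(d(b ∘ b ∘ c ∘ j ∘ l ∘ l ∘ l))
  Simplify inside:  d((l ∘ c) ∘ (j ∘ j) ∘ (d(l ∘ j ∘ j ∘ c) ∘ c) ∘ c)  →  d(c ∘ c ∘ c ∘ d(c ∘ j ∘ j ∘ l) ∘ j ∘ j ∘ l)
  Sort arguments:  d(c ∘ c ∘ c ∘ d(c ∘ j ∘ j ∘ l) ∘ j ∘ j ∘ l) ∘ d(d(b ∘ b ∘ c ∘ j ∘ l ∘ l ∘ l))
  Reassemble:  d(d(c ∘ c ∘ c ∘ d(c ∘ j ∘ j ∘ l) ∘ j ∘ j ∘ l) ∘ d(d(b ∘ b ∘ c ∘ j ∘ l ∘ l ∘ l)))
Right:  d(d(d(l ∘ b ∘ j ∘ c ∘ l ∘ b ∘ c)) ∘ d((j ∘ (d(l ∘ (j ∘ c) ∘ j) ∘ (c ∘ l))) ∘ ((c ∘ l) ∘ j)))
  Descend into:  d(d(l ∘ b ∘ j ∘ c ∘ l ∘ b ∘ c)) ∘ d((j ∘ (d(l ∘ (j ∘ c) ∘ j) ∘ (c ∘ l))) ∘ ((c ∘ l) ∘ j))
  Inside:  d(d(l ∘ b ∘ j ∘ c ∘ l ∘ b ∘ c))  →  d(d(b ∘ b ∘ c ∘ c ∘ j ∘ l ∘ l))
  Canonicalize subterm:  d((j ∘ (d(l ∘ (j ∘ c) ∘ j) ∘ (c ∘ l))) ∘ ((c ∘ l) ∘ j))  →  d(c ∘ c ∘ d(c ∘ j ∘ j ∘ l) ∘ j ∘ j ∘ l ∘ l)
  Sort arguments:  d(c ∘ c ∘ d(c ∘ j ∘ j ∘ l) ∘ j ∘ j ∘ l ∘ l) ∘ d(d(b ∘ b ∘ c ∘ c ∘ j ∘ l ∘ l))
  Reassemble:  d(d(c ∘ c ∘ d(c ∘ j ∘ j ∘ l) ∘ j ∘ j ∘ l ∘ l) ∘ d(d(b ∘ b ∘ c ∘ c ∘ j ∘ l ∘ l)))

Answer: no — d(d(c ∘ c ∘ c ∘ d(c ∘ j ∘ j ∘ l) ∘ j ∘ j ∘ l) ∘ d(d(b ∘ b ∘ c ∘ j ∘ l ∘ l ∘ l))) vs d(d(c ∘ c ∘ d(c ∘ j ∘ j ∘ l) ∘ j ∘ j ∘ l ∘ l) ∘ d(d(b ∘ b ∘ c ∘ c ∘ j ∘ l ∘ l)))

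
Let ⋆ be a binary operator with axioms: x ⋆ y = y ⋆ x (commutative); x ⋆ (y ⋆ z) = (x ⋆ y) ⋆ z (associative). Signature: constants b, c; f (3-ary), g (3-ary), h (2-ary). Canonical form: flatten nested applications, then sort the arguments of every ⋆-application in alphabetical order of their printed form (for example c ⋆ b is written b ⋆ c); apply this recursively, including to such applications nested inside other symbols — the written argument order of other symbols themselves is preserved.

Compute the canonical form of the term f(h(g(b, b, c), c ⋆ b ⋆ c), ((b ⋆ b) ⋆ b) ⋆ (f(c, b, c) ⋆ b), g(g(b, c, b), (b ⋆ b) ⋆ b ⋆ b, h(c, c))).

Answer: f(h(g(b, b, c), b ⋆ c ⋆ c), b ⋆ b ⋆ b ⋆ b ⋆ f(c, b, c), g(g(b, c, b), b ⋆ b ⋆ b ⋆ b, h(c, c)))

Derivation:
Descend into:  ((b ⋆ b) ⋆ b) ⋆ (f(c, b, c) ⋆ b)
Flatten:  b ⋆ b ⋆ b ⋆ f(c, b, c) ⋆ b
Sort:  b ⋆ b ⋆ b ⋆ b ⋆ f(c, b, c)
Put back:  f(h(g(b, b, c), b ⋆ c ⋆ c), b ⋆ b ⋆ b ⋆ b ⋆ f(c, b, c), g(g(b, c, b), b ⋆ b ⋆ b ⋆ b, h(c, c)))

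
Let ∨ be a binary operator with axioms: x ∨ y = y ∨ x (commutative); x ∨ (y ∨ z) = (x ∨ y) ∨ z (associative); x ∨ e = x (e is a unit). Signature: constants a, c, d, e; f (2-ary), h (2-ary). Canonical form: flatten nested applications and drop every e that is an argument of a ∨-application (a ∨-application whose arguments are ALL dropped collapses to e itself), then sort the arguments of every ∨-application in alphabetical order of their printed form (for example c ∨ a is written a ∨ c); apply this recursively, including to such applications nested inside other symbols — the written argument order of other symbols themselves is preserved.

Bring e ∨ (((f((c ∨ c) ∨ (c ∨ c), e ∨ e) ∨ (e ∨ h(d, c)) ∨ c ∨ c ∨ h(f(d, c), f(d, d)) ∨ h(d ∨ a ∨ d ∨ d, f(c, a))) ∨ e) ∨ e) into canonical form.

Merge nested applications:  e ∨ f((c ∨ c) ∨ (c ∨ c), e ∨ e) ∨ e ∨ h(d, c) ∨ c ∨ c ∨ h(f(d, c), f(d, d)) ∨ h(d ∨ a ∨ d ∨ d, f(c, a)) ∨ e ∨ e
Canonicalize subterm:  f((c ∨ c) ∨ (c ∨ c), e ∨ e)  →  f(c ∨ c ∨ c ∨ c, e)
Inside:  h(d ∨ a ∨ d ∨ d, f(c, a))  →  h(a ∨ d ∨ d ∨ d, f(c, a))
Units out:  drop e (×4)
Sort arguments:  c ∨ c ∨ f(c ∨ c ∨ c ∨ c, e) ∨ h(a ∨ d ∨ d ∨ d, f(c, a)) ∨ h(d, c) ∨ h(f(d, c), f(d, d))

Answer: c ∨ c ∨ f(c ∨ c ∨ c ∨ c, e) ∨ h(a ∨ d ∨ d ∨ d, f(c, a)) ∨ h(d, c) ∨ h(f(d, c), f(d, d))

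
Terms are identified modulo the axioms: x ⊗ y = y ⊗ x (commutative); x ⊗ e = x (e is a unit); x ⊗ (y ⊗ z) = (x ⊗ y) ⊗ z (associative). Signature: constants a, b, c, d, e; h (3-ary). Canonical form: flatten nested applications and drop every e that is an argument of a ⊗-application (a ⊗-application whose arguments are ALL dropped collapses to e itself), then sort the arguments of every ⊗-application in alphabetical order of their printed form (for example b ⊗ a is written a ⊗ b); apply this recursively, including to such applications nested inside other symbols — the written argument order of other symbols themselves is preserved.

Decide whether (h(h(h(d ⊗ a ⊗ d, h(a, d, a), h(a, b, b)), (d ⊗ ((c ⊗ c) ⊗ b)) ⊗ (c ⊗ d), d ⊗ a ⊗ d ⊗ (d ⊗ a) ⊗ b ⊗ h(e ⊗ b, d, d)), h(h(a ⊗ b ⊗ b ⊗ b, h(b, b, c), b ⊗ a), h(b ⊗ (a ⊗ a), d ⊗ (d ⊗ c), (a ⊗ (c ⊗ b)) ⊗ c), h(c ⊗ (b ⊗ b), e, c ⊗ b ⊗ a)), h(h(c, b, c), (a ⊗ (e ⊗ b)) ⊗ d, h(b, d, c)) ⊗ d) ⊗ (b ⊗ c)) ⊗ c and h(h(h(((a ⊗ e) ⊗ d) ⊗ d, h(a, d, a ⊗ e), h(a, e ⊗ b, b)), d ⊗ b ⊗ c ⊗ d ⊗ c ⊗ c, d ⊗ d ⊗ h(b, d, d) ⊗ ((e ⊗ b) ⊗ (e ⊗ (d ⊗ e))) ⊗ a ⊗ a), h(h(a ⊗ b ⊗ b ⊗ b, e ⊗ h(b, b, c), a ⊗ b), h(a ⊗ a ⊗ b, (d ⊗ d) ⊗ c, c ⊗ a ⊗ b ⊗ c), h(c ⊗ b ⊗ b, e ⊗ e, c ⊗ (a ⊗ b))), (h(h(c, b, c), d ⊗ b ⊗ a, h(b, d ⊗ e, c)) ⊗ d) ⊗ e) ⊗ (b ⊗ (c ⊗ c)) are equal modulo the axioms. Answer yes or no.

Answer: yes — both canonical forms are b ⊗ c ⊗ c ⊗ h(h(h(a ⊗ d ⊗ d, h(a, d, a), h(a, b, b)), b ⊗ c ⊗ c ⊗ c ⊗ d ⊗ d, a ⊗ a ⊗ b ⊗ d ⊗ d ⊗ d ⊗ h(b, d, d)), h(h(a ⊗ b ⊗ b ⊗ b, h(b, b, c), a ⊗ b), h(a ⊗ a ⊗ b, c ⊗ d ⊗ d, a ⊗ b ⊗ c ⊗ c), h(b ⊗ b ⊗ c, e, a ⊗ b ⊗ c)), d ⊗ h(h(c, b, c), a ⊗ b ⊗ d, h(b, d, c)))

Derivation:
Left:  (h(h(h(d ⊗ a ⊗ d, h(a, d, a), h(a, b, b)), (d ⊗ ((c ⊗ c) ⊗ b)) ⊗ (c ⊗ d), d ⊗ a ⊗ d ⊗ (d ⊗ a) ⊗ b ⊗ h(e ⊗ b, d, d)), h(h(a ⊗ b ⊗ b ⊗ b, h(b, b, c), b ⊗ a), h(b ⊗ (a ⊗ a), d ⊗ (d ⊗ c), (a ⊗ (c ⊗ b)) ⊗ c), h(c ⊗ (b ⊗ b), e, c ⊗ b ⊗ a)), h(h(c, b, c), (a ⊗ (e ⊗ b)) ⊗ d, h(b, d, c)) ⊗ d) ⊗ (b ⊗ c)) ⊗ c
  Flatten:  h(h(h(d ⊗ a ⊗ d, h(a, d, a), h(a, b, b)), (d ⊗ ((c ⊗ c) ⊗ b)) ⊗ (c ⊗ d), d ⊗ a ⊗ d ⊗ (d ⊗ a) ⊗ b ⊗ h(e ⊗ b, d, d)), h(h(a ⊗ b ⊗ b ⊗ b, h(b, b, c), b ⊗ a), h(b ⊗ (a ⊗ a), d ⊗ (d ⊗ c), (a ⊗ (c ⊗ b)) ⊗ c), h(c ⊗ (b ⊗ b), e, c ⊗ b ⊗ a)), h(h(c, b, c), (a ⊗ (e ⊗ b)) ⊗ d, h(b, d, c)) ⊗ d) ⊗ b ⊗ c ⊗ c
  Simplify inside:  h(h(h(d ⊗ a ⊗ d, h(a, d, a), h(a, b, b)), (d ⊗ ((c ⊗ c) ⊗ b)) ⊗ (c ⊗ d), d ⊗ a ⊗ d ⊗ (d ⊗ a) ⊗ b ⊗ h(e ⊗ b, d, d)), h(h(a ⊗ b ⊗ b ⊗ b, h(b, b, c), b ⊗ a), h(b ⊗ (a ⊗ a), d ⊗ (d ⊗ c), (a ⊗ (c ⊗ b)) ⊗ c), h(c ⊗ (b ⊗ b), e, c ⊗ b ⊗ a)), h(h(c, b, c), (a ⊗ (e ⊗ b)) ⊗ d, h(b, d, c)) ⊗ d)  →  h(h(h(a ⊗ d ⊗ d, h(a, d, a), h(a, b, b)), b ⊗ c ⊗ c ⊗ c ⊗ d ⊗ d, a ⊗ a ⊗ b ⊗ d ⊗ d ⊗ d ⊗ h(b, d, d)), h(h(a ⊗ b ⊗ b ⊗ b, h(b, b, c), a ⊗ b), h(a ⊗ a ⊗ b, c ⊗ d ⊗ d, a ⊗ b ⊗ c ⊗ c), h(b ⊗ b ⊗ c, e, a ⊗ b ⊗ c)), d ⊗ h(h(c, b, c), a ⊗ b ⊗ d, h(b, d, c)))
  Sort arguments:  b ⊗ c ⊗ c ⊗ h(h(h(a ⊗ d ⊗ d, h(a, d, a), h(a, b, b)), b ⊗ c ⊗ c ⊗ c ⊗ d ⊗ d, a ⊗ a ⊗ b ⊗ d ⊗ d ⊗ d ⊗ h(b, d, d)), h(h(a ⊗ b ⊗ b ⊗ b, h(b, b, c), a ⊗ b), h(a ⊗ a ⊗ b, c ⊗ d ⊗ d, a ⊗ b ⊗ c ⊗ c), h(b ⊗ b ⊗ c, e, a ⊗ b ⊗ c)), d ⊗ h(h(c, b, c), a ⊗ b ⊗ d, h(b, d, c)))
Right:  h(h(h(((a ⊗ e) ⊗ d) ⊗ d, h(a, d, a ⊗ e), h(a, e ⊗ b, b)), d ⊗ b ⊗ c ⊗ d ⊗ c ⊗ c, d ⊗ d ⊗ h(b, d, d) ⊗ ((e ⊗ b) ⊗ (e ⊗ (d ⊗ e))) ⊗ a ⊗ a), h(h(a ⊗ b ⊗ b ⊗ b, e ⊗ h(b, b, c), a ⊗ b), h(a ⊗ a ⊗ b, (d ⊗ d) ⊗ c, c ⊗ a ⊗ b ⊗ c), h(c ⊗ b ⊗ b, e ⊗ e, c ⊗ (a ⊗ b))), (h(h(c, b, c), d ⊗ b ⊗ a, h(b, d ⊗ e, c)) ⊗ d) ⊗ e) ⊗ (b ⊗ (c ⊗ c))
  Un-nest:  h(h(h(((a ⊗ e) ⊗ d) ⊗ d, h(a, d, a ⊗ e), h(a, e ⊗ b, b)), d ⊗ b ⊗ c ⊗ d ⊗ c ⊗ c, d ⊗ d ⊗ h(b, d, d) ⊗ ((e ⊗ b) ⊗ (e ⊗ (d ⊗ e))) ⊗ a ⊗ a), h(h(a ⊗ b ⊗ b ⊗ b, e ⊗ h(b, b, c), a ⊗ b), h(a ⊗ a ⊗ b, (d ⊗ d) ⊗ c, c ⊗ a ⊗ b ⊗ c), h(c ⊗ b ⊗ b, e ⊗ e, c ⊗ (a ⊗ b))), (h(h(c, b, c), d ⊗ b ⊗ a, h(b, d ⊗ e, c)) ⊗ d) ⊗ e) ⊗ b ⊗ c ⊗ c
  Inside:  h(h(h(((a ⊗ e) ⊗ d) ⊗ d, h(a, d, a ⊗ e), h(a, e ⊗ b, b)), d ⊗ b ⊗ c ⊗ d ⊗ c ⊗ c, d ⊗ d ⊗ h(b, d, d) ⊗ ((e ⊗ b) ⊗ (e ⊗ (d ⊗ e))) ⊗ a ⊗ a), h(h(a ⊗ b ⊗ b ⊗ b, e ⊗ h(b, b, c), a ⊗ b), h(a ⊗ a ⊗ b, (d ⊗ d) ⊗ c, c ⊗ a ⊗ b ⊗ c), h(c ⊗ b ⊗ b, e ⊗ e, c ⊗ (a ⊗ b))), (h(h(c, b, c), d ⊗ b ⊗ a, h(b, d ⊗ e, c)) ⊗ d) ⊗ e)  →  h(h(h(a ⊗ d ⊗ d, h(a, d, a), h(a, b, b)), b ⊗ c ⊗ c ⊗ c ⊗ d ⊗ d, a ⊗ a ⊗ b ⊗ d ⊗ d ⊗ d ⊗ h(b, d, d)), h(h(a ⊗ b ⊗ b ⊗ b, h(b, b, c), a ⊗ b), h(a ⊗ a ⊗ b, c ⊗ d ⊗ d, a ⊗ b ⊗ c ⊗ c), h(b ⊗ b ⊗ c, e, a ⊗ b ⊗ c)), d ⊗ h(h(c, b, c), a ⊗ b ⊗ d, h(b, d, c)))
  Sort:  b ⊗ c ⊗ c ⊗ h(h(h(a ⊗ d ⊗ d, h(a, d, a), h(a, b, b)), b ⊗ c ⊗ c ⊗ c ⊗ d ⊗ d, a ⊗ a ⊗ b ⊗ d ⊗ d ⊗ d ⊗ h(b, d, d)), h(h(a ⊗ b ⊗ b ⊗ b, h(b, b, c), a ⊗ b), h(a ⊗ a ⊗ b, c ⊗ d ⊗ d, a ⊗ b ⊗ c ⊗ c), h(b ⊗ b ⊗ c, e, a ⊗ b ⊗ c)), d ⊗ h(h(c, b, c), a ⊗ b ⊗ d, h(b, d, c)))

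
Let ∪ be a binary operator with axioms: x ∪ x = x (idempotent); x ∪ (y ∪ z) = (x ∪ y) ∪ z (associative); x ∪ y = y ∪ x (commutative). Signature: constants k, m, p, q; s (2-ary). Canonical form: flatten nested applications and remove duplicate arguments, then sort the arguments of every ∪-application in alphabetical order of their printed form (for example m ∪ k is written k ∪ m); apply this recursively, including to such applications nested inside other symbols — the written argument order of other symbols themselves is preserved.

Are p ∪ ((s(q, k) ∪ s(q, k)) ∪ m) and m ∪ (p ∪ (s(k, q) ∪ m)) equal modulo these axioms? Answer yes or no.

Answer: no — m ∪ p ∪ s(q, k) vs m ∪ p ∪ s(k, q)

Derivation:
Left:  p ∪ ((s(q, k) ∪ s(q, k)) ∪ m)
  Un-nest:  p ∪ s(q, k) ∪ s(q, k) ∪ m
  Deduplicate:  drop duplicate s(q, k)
  Sort:  m ∪ p ∪ s(q, k)
Right:  m ∪ (p ∪ (s(k, q) ∪ m))
  Flatten:  m ∪ p ∪ s(k, q) ∪ m
  Deduplicate:  drop duplicate m
  Order the arguments:  m ∪ p ∪ s(k, q)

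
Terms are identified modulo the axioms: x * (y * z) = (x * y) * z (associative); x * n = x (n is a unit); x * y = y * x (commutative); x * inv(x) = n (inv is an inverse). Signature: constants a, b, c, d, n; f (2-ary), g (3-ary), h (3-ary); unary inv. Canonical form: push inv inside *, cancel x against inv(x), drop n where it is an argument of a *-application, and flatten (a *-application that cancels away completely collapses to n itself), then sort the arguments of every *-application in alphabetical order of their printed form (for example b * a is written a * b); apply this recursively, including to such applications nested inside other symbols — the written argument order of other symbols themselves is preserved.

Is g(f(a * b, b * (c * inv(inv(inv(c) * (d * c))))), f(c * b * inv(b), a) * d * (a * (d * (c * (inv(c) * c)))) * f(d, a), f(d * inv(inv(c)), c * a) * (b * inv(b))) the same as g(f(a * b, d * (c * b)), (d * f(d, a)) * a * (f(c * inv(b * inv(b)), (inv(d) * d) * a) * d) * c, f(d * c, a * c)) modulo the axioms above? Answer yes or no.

Answer: yes — both canonical forms are g(f(a * b, b * c * d), a * c * d * d * f(c, a) * f(d, a), f(c * d, a * c))

Derivation:
Left:  g(f(a * b, b * (c * inv(inv(inv(c) * (d * c))))), f(c * b * inv(b), a) * d * (a * (d * (c * (inv(c) * c)))) * f(d, a), f(d * inv(inv(c)), c * a) * (b * inv(b)))
  Descend into:  f(c * b * inv(b), a) * d * (a * (d * (c * (inv(c) * c)))) * f(d, a)
  Collect terms:  f(c, a) * d * d * a * c * f(d, a)
  Sort arguments:  a * c * d * d * f(c, a) * f(d, a)
  Reassemble:  g(f(a * b, b * c * d), a * c * d * d * f(c, a) * f(d, a), f(c * d, a * c))
Right:  g(f(a * b, d * (c * b)), (d * f(d, a)) * a * (f(c * inv(b * inv(b)), (inv(d) * d) * a) * d) * c, f(d * c, a * c))
  Work inside:  (d * f(d, a)) * a * (f(c * inv(b * inv(b)), (inv(d) * d) * a) * d) * c
  Push inv inside:  distribute inv over * and collapse double inv
  Collect terms:  d * d * f(d, a) * a * f(c, a) * c
  Order the arguments:  a * c * d * d * f(c, a) * f(d, a)
  Put back:  g(f(a * b, b * c * d), a * c * d * d * f(c, a) * f(d, a), f(c * d, a * c))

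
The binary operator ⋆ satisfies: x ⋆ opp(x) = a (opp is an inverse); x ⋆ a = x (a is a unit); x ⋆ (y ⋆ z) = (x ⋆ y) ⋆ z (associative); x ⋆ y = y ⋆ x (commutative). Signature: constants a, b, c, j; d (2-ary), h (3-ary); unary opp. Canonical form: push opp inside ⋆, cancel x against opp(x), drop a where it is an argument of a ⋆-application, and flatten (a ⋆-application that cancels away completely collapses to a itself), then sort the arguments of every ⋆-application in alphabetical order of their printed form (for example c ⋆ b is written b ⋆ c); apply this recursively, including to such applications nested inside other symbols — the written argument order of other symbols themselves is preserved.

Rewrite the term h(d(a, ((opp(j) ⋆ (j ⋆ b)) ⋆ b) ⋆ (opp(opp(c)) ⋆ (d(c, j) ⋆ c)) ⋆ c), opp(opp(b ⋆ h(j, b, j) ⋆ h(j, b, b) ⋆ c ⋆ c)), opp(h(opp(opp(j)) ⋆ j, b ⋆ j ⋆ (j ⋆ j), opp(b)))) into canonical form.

Answer: h(d(a, b ⋆ b ⋆ c ⋆ c ⋆ c ⋆ d(c, j)), b ⋆ c ⋆ c ⋆ h(j, b, b) ⋆ h(j, b, j), opp(h(j ⋆ j, b ⋆ j ⋆ j ⋆ j, opp(b))))

Derivation:
Work inside:  ((opp(j) ⋆ (j ⋆ b)) ⋆ b) ⋆ (opp(opp(c)) ⋆ (d(c, j) ⋆ c)) ⋆ c
Push opp inside:  distribute opp over ⋆ and collapse double opp
Inverses cancel:  j cancels
Collect:  b ⋆ b ⋆ c ⋆ c ⋆ c ⋆ d(c, j)
Put back:  h(d(a, b ⋆ b ⋆ c ⋆ c ⋆ c ⋆ d(c, j)), b ⋆ c ⋆ c ⋆ h(j, b, b) ⋆ h(j, b, j), opp(h(j ⋆ j, b ⋆ j ⋆ j ⋆ j, opp(b))))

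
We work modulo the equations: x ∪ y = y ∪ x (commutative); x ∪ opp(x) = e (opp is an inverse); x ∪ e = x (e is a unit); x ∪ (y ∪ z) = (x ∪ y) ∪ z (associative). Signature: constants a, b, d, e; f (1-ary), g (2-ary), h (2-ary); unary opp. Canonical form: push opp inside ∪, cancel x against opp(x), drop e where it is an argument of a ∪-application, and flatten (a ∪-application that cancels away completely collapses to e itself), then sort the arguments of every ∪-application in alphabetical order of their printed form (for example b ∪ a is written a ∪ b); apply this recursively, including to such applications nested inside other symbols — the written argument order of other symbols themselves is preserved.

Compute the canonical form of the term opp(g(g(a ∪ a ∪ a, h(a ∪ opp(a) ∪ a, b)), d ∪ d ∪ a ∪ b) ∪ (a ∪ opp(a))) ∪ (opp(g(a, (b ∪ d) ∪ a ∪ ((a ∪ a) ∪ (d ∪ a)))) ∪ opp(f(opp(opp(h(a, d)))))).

Answer: opp(f(h(a, d))) ∪ opp(g(a, a ∪ a ∪ a ∪ a ∪ b ∪ d ∪ d)) ∪ opp(g(g(a ∪ a ∪ a, h(a, b)), a ∪ b ∪ d ∪ d))

Derivation:
Push opp inside:  distribute opp over ∪ and collapse double opp
Inverses cancel:  a cancels
Collect terms:  opp(g(g(a ∪ a ∪ a, h(a, b)), a ∪ b ∪ d ∪ d)) ∪ opp(g(a, a ∪ a ∪ a ∪ a ∪ b ∪ d ∪ d)) ∪ opp(f(h(a, d)))
Sort arguments:  opp(f(h(a, d))) ∪ opp(g(a, a ∪ a ∪ a ∪ a ∪ b ∪ d ∪ d)) ∪ opp(g(g(a ∪ a ∪ a, h(a, b)), a ∪ b ∪ d ∪ d))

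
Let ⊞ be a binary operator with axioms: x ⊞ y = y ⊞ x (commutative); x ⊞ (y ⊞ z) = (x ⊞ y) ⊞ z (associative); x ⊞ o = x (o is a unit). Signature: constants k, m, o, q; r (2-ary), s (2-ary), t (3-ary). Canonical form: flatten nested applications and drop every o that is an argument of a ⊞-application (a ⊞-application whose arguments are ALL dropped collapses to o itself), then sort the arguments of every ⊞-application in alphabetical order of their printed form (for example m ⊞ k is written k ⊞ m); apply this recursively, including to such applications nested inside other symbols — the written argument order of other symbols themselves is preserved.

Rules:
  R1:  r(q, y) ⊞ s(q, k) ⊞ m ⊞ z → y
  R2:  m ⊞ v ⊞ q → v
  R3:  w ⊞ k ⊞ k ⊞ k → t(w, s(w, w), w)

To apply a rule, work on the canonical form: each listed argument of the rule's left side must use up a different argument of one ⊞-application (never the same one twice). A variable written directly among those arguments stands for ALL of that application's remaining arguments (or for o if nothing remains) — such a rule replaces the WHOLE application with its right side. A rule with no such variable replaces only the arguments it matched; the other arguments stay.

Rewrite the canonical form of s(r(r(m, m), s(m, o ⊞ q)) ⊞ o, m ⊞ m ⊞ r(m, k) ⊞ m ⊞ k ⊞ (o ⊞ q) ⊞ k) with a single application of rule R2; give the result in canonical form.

Answer: s(r(r(m, m), s(m, q)), k ⊞ k ⊞ m ⊞ m ⊞ r(m, k))

Derivation:
Canonical form:  s(r(r(m, m), s(m, q)), k ⊞ k ⊞ m ⊞ m ⊞ m ⊞ q ⊞ r(m, k))
Match R2:  consume m, q;  v := k ⊞ k ⊞ m ⊞ m ⊞ r(m, k)
Every leftover argument binds to the variable; the entire application is replaced.
New term:  s(r(r(m, m), s(m, q)), k ⊞ k ⊞ m ⊞ m ⊞ r(m, k))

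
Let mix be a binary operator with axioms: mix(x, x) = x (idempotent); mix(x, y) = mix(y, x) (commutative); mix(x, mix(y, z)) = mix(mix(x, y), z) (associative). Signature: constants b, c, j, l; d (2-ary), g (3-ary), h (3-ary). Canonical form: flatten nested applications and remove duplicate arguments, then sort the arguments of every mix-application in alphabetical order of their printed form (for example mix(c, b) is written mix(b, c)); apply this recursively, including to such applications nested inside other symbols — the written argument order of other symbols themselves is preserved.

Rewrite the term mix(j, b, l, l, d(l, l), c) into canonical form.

Drop duplicates:  drop duplicate l
Order the arguments:  mix(b, c, d(l, l), j, l)

Answer: mix(b, c, d(l, l), j, l)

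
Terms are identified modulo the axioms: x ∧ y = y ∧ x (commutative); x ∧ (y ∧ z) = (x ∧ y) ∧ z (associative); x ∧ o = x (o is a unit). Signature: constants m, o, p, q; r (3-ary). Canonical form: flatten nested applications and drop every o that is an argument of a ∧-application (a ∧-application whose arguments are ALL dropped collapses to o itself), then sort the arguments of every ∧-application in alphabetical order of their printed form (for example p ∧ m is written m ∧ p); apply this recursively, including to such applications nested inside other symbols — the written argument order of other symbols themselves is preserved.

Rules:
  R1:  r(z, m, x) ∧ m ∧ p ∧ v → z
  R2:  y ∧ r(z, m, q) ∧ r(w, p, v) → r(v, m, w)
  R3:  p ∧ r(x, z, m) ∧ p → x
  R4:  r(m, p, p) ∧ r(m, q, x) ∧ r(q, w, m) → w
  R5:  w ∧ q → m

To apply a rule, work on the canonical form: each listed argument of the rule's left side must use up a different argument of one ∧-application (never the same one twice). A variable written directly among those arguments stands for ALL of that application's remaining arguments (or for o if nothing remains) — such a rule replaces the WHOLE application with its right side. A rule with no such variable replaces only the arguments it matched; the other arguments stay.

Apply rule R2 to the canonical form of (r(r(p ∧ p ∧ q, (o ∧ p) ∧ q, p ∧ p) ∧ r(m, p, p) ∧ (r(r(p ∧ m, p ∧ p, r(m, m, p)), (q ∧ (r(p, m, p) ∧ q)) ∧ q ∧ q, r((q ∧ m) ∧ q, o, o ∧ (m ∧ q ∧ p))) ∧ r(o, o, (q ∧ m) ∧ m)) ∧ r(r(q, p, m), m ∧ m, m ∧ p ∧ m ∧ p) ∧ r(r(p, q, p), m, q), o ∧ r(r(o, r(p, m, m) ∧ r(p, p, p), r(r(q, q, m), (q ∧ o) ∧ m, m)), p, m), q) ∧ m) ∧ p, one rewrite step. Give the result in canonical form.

Canonical form:  m ∧ p ∧ r(r(m, p, p) ∧ r(o, o, m ∧ m ∧ q) ∧ r(p ∧ p ∧ q, p ∧ q, p ∧ p) ∧ r(r(m ∧ p, p ∧ p, r(m, m, p)), q ∧ q ∧ q ∧ q ∧ r(p, m, p), r(m ∧ q ∧ q, o, m ∧ p ∧ q)) ∧ r(r(p, q, p), m, q) ∧ r(r(q, p, m), m ∧ m, m ∧ m ∧ p ∧ p), r(r(o, r(p, m, m) ∧ r(p, p, p), r(r(q, q, m), m ∧ q, m)), p, m), q)
R2 matches:  uses r(m, p, p), r(r(p, q, p), m, q);  v := p, w := m, y := r(o, o, m ∧ m ∧ q) ∧ r(p ∧ p ∧ q, p ∧ q, p ∧ p) ∧ r(r(m ∧ p, p ∧ p, r(m, m, p)), q ∧ q ∧ q ∧ q ∧ r(p, m, p), r(m ∧ q ∧ q, o, m ∧ p ∧ q)) ∧ r(r(q, p, m), m ∧ m, m ∧ m ∧ p ∧ p), z := r(p, q, p)
Every leftover argument binds to the variable; the entire application is replaced.
Result:  m ∧ p ∧ r(r(p, m, m), r(r(o, r(p, m, m) ∧ r(p, p, p), r(r(q, q, m), m ∧ q, m)), p, m), q)

Answer: m ∧ p ∧ r(r(p, m, m), r(r(o, r(p, m, m) ∧ r(p, p, p), r(r(q, q, m), m ∧ q, m)), p, m), q)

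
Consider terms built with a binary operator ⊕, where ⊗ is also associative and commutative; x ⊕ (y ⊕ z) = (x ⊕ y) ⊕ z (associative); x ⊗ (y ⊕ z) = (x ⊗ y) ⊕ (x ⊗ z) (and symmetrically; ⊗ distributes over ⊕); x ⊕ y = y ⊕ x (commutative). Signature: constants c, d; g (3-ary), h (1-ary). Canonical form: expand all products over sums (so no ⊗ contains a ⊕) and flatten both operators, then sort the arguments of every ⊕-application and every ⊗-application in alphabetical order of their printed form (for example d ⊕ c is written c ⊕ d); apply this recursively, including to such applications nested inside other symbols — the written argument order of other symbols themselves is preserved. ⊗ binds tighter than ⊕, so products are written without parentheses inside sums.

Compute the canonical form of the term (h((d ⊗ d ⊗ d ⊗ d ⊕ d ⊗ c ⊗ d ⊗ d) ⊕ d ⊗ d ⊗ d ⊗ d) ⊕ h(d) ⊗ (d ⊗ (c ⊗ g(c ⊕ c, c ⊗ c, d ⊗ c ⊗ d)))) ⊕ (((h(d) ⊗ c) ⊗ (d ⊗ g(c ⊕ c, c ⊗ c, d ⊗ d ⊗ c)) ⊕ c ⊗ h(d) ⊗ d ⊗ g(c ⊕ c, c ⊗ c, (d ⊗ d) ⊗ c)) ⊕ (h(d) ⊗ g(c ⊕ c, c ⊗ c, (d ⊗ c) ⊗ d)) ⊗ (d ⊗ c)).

Answer: c ⊗ d ⊗ g(c ⊕ c, c ⊗ c, c ⊗ d ⊗ d) ⊗ h(d) ⊕ c ⊗ d ⊗ g(c ⊕ c, c ⊗ c, c ⊗ d ⊗ d) ⊗ h(d) ⊕ c ⊗ d ⊗ g(c ⊕ c, c ⊗ c, c ⊗ d ⊗ d) ⊗ h(d) ⊕ c ⊗ d ⊗ g(c ⊕ c, c ⊗ c, c ⊗ d ⊗ d) ⊗ h(d) ⊕ h(c ⊗ d ⊗ d ⊗ d ⊕ d ⊗ d ⊗ d ⊗ d ⊕ d ⊗ d ⊗ d ⊗ d)

Derivation:
Flatten:  h(c ⊗ d ⊗ d ⊗ d ⊕ d ⊗ d ⊗ d ⊗ d ⊕ d ⊗ d ⊗ d ⊗ d) ⊕ c ⊗ d ⊗ g(c ⊕ c, c ⊗ c, c ⊗ d ⊗ d) ⊗ h(d) ⊕ c ⊗ d ⊗ g(c ⊕ c, c ⊗ c, c ⊗ d ⊗ d) ⊗ h(d) ⊕ c ⊗ d ⊗ g(c ⊕ c, c ⊗ c, c ⊗ d ⊗ d) ⊗ h(d) ⊕ c ⊗ d ⊗ g(c ⊕ c, c ⊗ c, c ⊗ d ⊗ d) ⊗ h(d)
Sort arguments:  c ⊗ d ⊗ g(c ⊕ c, c ⊗ c, c ⊗ d ⊗ d) ⊗ h(d) ⊕ c ⊗ d ⊗ g(c ⊕ c, c ⊗ c, c ⊗ d ⊗ d) ⊗ h(d) ⊕ c ⊗ d ⊗ g(c ⊕ c, c ⊗ c, c ⊗ d ⊗ d) ⊗ h(d) ⊕ c ⊗ d ⊗ g(c ⊕ c, c ⊗ c, c ⊗ d ⊗ d) ⊗ h(d) ⊕ h(c ⊗ d ⊗ d ⊗ d ⊕ d ⊗ d ⊗ d ⊗ d ⊕ d ⊗ d ⊗ d ⊗ d)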